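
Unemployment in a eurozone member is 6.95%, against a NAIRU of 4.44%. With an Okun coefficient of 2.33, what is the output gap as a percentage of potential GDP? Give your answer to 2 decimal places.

The unemployment gap is 6.95 - 4.44 = 2.51 percentage points.
Okun's law gives an output gap of -2.33 × 2.51 = -5.8483%, i.e. 5.85% below potential.

-5.85%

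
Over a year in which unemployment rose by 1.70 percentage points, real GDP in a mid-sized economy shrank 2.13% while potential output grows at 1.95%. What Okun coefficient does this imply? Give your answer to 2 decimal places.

Growth form: g_Y = g_Y* - β × Δu, so β = (g_Y* - g_Y)/Δu.
β = (1.95 + 2.13)/1.70 = 4.08/1.70 = 2.40.

β ≈ 2.40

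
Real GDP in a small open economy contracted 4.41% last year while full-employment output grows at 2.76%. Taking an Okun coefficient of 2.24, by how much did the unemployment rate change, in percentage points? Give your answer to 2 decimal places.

Growth-rate Okun's law: g_Y = g_Y* - β × Δu, so Δu = (g_Y* - g_Y)/β.
Δu = (2.76 + 4.41)/2.24 = 7.17/2.24 = 3.20 percentage points.

3.20 percentage points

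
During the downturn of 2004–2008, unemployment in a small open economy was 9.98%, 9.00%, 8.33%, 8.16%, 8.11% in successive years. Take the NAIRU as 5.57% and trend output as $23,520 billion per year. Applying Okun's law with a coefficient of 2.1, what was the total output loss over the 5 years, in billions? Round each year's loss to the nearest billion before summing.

$7,769 billion

Year 2004: gap = -2.1 × (9.98 - 5.57) = -9.261%, loss ≈ 23520 × 9.261/100 ≈ 2178.
Year 2005: gap = -2.1 × (9 - 5.57) = -7.203%, loss ≈ 23520 × 7.203/100 ≈ 1694.
Year 2006: gap = -2.1 × (8.33 - 5.57) = -5.796%, loss ≈ 23520 × 5.796/100 ≈ 1363.
Year 2007: gap = -2.1 × (8.16 - 5.57) = -5.439%, loss ≈ 23520 × 5.439/100 ≈ 1279.
Year 2008: gap = -2.1 × (8.11 - 5.57) = -5.334%, loss ≈ 23520 × 5.334/100 ≈ 1255.
Total lost output = 2178 + 1694 + 1363 + 1279 + 1255 = 7769 billion.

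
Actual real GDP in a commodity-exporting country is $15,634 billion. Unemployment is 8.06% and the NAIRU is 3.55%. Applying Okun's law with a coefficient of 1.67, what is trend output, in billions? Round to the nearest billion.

Unemployment gap = 8.06 - 3.55 = 4.51 points, so output gap = -1.67 × 4.51 = -7.5317%.
Since Y = Y* × (1 + gap/100), Y* = 15634/0.924683 ≈ 16907 billion.

$16,907 billion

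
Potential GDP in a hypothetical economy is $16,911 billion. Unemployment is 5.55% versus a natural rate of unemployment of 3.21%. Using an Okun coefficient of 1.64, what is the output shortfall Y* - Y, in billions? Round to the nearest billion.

Output gap = -1.64 × (5.55 - 3.21) = -1.64 × 2.34 = -3.8376%.
Actual GDP ≈ 16911 × 0.961624 ≈ 16262 billion, so the shortfall is 16911 - 16262 = 649 billion.

$649 billion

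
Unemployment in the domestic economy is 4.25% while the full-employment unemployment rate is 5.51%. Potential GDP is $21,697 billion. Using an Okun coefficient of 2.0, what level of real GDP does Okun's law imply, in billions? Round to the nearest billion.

$22,244 billion

Unemployment gap = 4.25 - 5.51 = -1.26 points, so the output gap is -2 × (-1.26) = 2.52%.
Actual GDP = 21697 × (1 + 2.52/100) = 21697 × 1.0252 ≈ 22244 billion.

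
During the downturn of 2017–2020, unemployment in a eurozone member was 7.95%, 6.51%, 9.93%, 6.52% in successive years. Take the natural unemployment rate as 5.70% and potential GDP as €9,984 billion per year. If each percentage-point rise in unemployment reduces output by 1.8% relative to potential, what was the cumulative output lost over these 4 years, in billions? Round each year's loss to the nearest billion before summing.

Year 2017: gap = -1.8 × (7.95 - 5.7) = -4.05%, loss ≈ 9984 × 4.05/100 ≈ 404.
Year 2018: gap = -1.8 × (6.51 - 5.7) = -1.458%, loss ≈ 9984 × 1.458/100 ≈ 146.
Year 2019: gap = -1.8 × (9.93 - 5.7) = -7.614%, loss ≈ 9984 × 7.614/100 ≈ 760.
Year 2020: gap = -1.8 × (6.52 - 5.7) = -1.476%, loss ≈ 9984 × 1.476/100 ≈ 147.
Total lost output = 404 + 146 + 760 + 147 = 1457 billion.

€1,457 billion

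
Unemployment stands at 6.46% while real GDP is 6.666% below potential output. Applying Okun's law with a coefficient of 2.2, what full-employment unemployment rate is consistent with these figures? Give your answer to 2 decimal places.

From Okun's law, u - u* = -(output gap)/β = -(-6.666)/2.2 = 3.03 points.
So u* = 6.46 - 3.03 = 3.43%.

3.43%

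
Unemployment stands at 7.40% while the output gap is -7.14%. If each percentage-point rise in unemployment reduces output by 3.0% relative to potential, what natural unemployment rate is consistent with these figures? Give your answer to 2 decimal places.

5.02%

From Okun's law, u - u* = -(output gap)/β = -(-7.14)/3.0 = 2.38 points.
So u* = 7.4 - 2.38 = 5.02%.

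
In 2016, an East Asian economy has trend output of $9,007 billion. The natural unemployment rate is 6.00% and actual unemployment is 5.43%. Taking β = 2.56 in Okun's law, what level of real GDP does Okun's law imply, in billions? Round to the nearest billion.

Unemployment gap = 5.43 - 6 = -0.57 points, so the output gap is -2.56 × (-0.57) = 1.4592%.
Actual GDP = 9007 × (1 + 1.4592/100) = 9007 × 1.014592 ≈ 9138 billion.

$9,138 billion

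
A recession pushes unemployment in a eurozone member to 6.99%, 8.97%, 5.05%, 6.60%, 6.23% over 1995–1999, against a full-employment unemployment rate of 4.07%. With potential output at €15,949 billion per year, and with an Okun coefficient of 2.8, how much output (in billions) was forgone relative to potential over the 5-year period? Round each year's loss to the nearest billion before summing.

€6,025 billion

Year 1995: gap = -2.8 × (6.99 - 4.07) = -8.176%, loss ≈ 15949 × 8.176/100 ≈ 1304.
Year 1996: gap = -2.8 × (8.97 - 4.07) = -13.72%, loss ≈ 15949 × 13.72/100 ≈ 2188.
Year 1997: gap = -2.8 × (5.05 - 4.07) = -2.744%, loss ≈ 15949 × 2.744/100 ≈ 438.
Year 1998: gap = -2.8 × (6.6 - 4.07) = -7.084%, loss ≈ 15949 × 7.084/100 ≈ 1130.
Year 1999: gap = -2.8 × (6.23 - 4.07) = -6.048%, loss ≈ 15949 × 6.048/100 ≈ 965.
Total lost output = 1304 + 2188 + 438 + 1130 + 965 = 6025 billion.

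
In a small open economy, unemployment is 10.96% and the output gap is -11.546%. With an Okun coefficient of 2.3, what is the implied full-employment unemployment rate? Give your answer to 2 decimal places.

From Okun's law, u - u* = -(output gap)/β = -(-11.546)/2.3 = 5.02 points.
So u* = 10.96 - 5.02 = 5.94%.

5.94%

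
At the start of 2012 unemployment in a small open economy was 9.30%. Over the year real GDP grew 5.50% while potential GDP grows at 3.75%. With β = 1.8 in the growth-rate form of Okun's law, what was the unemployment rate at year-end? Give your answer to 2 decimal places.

8.33%

Growth-rate Okun's law: g_Y = g_Y* - β × Δu, so Δu = (g_Y* - g_Y)/β.
Δu = (3.75 - 5.5)/1.8 = -1.75/1.8 = -0.97 percentage points.
Year-end unemployment = 9.3 - 0.97 = 8.33%.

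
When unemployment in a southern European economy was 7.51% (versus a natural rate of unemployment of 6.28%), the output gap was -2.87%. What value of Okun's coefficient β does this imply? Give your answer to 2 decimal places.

β ≈ 2.33

Okun's law: output gap = -β × (u - u*).
-2.87 = -β × (7.51 - 6.28) = -β × 1.23, so β = 2.87/1.23 = 2.33.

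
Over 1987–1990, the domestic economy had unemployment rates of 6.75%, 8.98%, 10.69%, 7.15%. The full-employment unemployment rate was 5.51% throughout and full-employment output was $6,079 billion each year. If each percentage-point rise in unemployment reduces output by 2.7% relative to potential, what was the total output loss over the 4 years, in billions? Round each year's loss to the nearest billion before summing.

Year 1987: gap = -2.7 × (6.75 - 5.51) = -3.348%, loss ≈ 6079 × 3.348/100 ≈ 204.
Year 1988: gap = -2.7 × (8.98 - 5.51) = -9.369%, loss ≈ 6079 × 9.369/100 ≈ 570.
Year 1989: gap = -2.7 × (10.69 - 5.51) = -13.986%, loss ≈ 6079 × 13.986/100 ≈ 850.
Year 1990: gap = -2.7 × (7.15 - 5.51) = -4.428%, loss ≈ 6079 × 4.428/100 ≈ 269.
Total lost output = 204 + 570 + 850 + 269 = 1893 billion.

$1,893 billion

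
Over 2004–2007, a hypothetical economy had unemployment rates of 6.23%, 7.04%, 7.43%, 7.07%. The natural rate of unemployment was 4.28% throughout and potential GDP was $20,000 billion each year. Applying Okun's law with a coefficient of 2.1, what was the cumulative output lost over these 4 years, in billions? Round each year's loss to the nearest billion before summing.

$4,473 billion

Year 2004: gap = -2.1 × (6.23 - 4.28) = -4.095%, loss ≈ 20000 × 4.095/100 ≈ 819.
Year 2005: gap = -2.1 × (7.04 - 4.28) = -5.796%, loss ≈ 20000 × 5.796/100 ≈ 1159.
Year 2006: gap = -2.1 × (7.43 - 4.28) = -6.615%, loss ≈ 20000 × 6.615/100 ≈ 1323.
Year 2007: gap = -2.1 × (7.07 - 4.28) = -5.859%, loss ≈ 20000 × 5.859/100 ≈ 1172.
Total lost output = 819 + 1159 + 1323 + 1172 = 4473 billion.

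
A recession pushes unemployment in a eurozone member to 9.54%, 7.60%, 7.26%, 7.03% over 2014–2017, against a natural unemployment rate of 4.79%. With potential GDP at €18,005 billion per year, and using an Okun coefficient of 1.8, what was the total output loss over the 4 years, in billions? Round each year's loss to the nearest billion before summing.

€3,977 billion

Year 2014: gap = -1.8 × (9.54 - 4.79) = -8.55%, loss ≈ 18005 × 8.55/100 ≈ 1539.
Year 2015: gap = -1.8 × (7.6 - 4.79) = -5.058%, loss ≈ 18005 × 5.058/100 ≈ 911.
Year 2016: gap = -1.8 × (7.26 - 4.79) = -4.446%, loss ≈ 18005 × 4.446/100 ≈ 801.
Year 2017: gap = -1.8 × (7.03 - 4.79) = -4.032%, loss ≈ 18005 × 4.032/100 ≈ 726.
Total lost output = 1539 + 911 + 801 + 726 = 3977 billion.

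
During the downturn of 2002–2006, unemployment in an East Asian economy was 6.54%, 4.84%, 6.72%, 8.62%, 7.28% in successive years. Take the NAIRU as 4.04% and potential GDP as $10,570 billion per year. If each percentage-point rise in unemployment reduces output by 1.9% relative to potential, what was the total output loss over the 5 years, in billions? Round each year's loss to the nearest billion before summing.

Year 2002: gap = -1.9 × (6.54 - 4.04) = -4.75%, loss ≈ 10570 × 4.75/100 ≈ 502.
Year 2003: gap = -1.9 × (4.84 - 4.04) = -1.52%, loss ≈ 10570 × 1.52/100 ≈ 161.
Year 2004: gap = -1.9 × (6.72 - 4.04) = -5.092%, loss ≈ 10570 × 5.092/100 ≈ 538.
Year 2005: gap = -1.9 × (8.62 - 4.04) = -8.702%, loss ≈ 10570 × 8.702/100 ≈ 920.
Year 2006: gap = -1.9 × (7.28 - 4.04) = -6.156%, loss ≈ 10570 × 6.156/100 ≈ 651.
Total lost output = 502 + 161 + 538 + 920 + 651 = 2772 billion.

$2,772 billion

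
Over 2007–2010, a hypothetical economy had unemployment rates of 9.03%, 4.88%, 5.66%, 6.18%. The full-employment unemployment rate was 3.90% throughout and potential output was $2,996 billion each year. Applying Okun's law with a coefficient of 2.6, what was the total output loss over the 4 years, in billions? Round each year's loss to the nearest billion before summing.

Year 2007: gap = -2.6 × (9.03 - 3.9) = -13.338%, loss ≈ 2996 × 13.338/100 ≈ 400.
Year 2008: gap = -2.6 × (4.88 - 3.9) = -2.548%, loss ≈ 2996 × 2.548/100 ≈ 76.
Year 2009: gap = -2.6 × (5.66 - 3.9) = -4.576%, loss ≈ 2996 × 4.576/100 ≈ 137.
Year 2010: gap = -2.6 × (6.18 - 3.9) = -5.928%, loss ≈ 2996 × 5.928/100 ≈ 178.
Total lost output = 400 + 76 + 137 + 178 = 791 billion.

$791 billion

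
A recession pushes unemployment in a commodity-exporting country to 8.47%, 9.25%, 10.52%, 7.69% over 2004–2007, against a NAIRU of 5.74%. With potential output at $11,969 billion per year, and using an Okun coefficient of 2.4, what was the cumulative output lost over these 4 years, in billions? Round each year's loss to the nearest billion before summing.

Year 2004: gap = -2.4 × (8.47 - 5.74) = -6.552%, loss ≈ 11969 × 6.552/100 ≈ 784.
Year 2005: gap = -2.4 × (9.25 - 5.74) = -8.424%, loss ≈ 11969 × 8.424/100 ≈ 1008.
Year 2006: gap = -2.4 × (10.52 - 5.74) = -11.472%, loss ≈ 11969 × 11.472/100 ≈ 1373.
Year 2007: gap = -2.4 × (7.69 - 5.74) = -4.68%, loss ≈ 11969 × 4.68/100 ≈ 560.
Total lost output = 784 + 1008 + 1373 + 560 = 3725 billion.

$3,725 billion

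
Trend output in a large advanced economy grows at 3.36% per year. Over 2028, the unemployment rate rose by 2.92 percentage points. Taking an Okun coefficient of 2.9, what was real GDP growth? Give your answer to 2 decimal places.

Growth-rate Okun's law: g_Y = g_Y* - β × Δu.
g_Y = 3.36 - 2.9 × (2.92) = 3.36 - 8.468 = -5.108%, i.e. -5.11% to 2 d.p.

-5.11%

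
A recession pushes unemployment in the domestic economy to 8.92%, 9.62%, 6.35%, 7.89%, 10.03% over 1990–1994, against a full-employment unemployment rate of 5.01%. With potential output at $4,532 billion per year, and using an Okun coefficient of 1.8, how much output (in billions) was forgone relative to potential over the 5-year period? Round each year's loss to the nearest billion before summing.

$1,449 billion

Year 1990: gap = -1.8 × (8.92 - 5.01) = -7.038%, loss ≈ 4532 × 7.038/100 ≈ 319.
Year 1991: gap = -1.8 × (9.62 - 5.01) = -8.298%, loss ≈ 4532 × 8.298/100 ≈ 376.
Year 1992: gap = -1.8 × (6.35 - 5.01) = -2.412%, loss ≈ 4532 × 2.412/100 ≈ 109.
Year 1993: gap = -1.8 × (7.89 - 5.01) = -5.184%, loss ≈ 4532 × 5.184/100 ≈ 235.
Year 1994: gap = -1.8 × (10.03 - 5.01) = -9.036%, loss ≈ 4532 × 9.036/100 ≈ 410.
Total lost output = 319 + 376 + 109 + 235 + 410 = 1449 billion.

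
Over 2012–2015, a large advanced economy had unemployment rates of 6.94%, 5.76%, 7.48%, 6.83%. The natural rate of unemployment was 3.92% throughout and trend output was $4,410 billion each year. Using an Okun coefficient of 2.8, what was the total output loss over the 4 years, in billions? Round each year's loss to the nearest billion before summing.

$1,399 billion

Year 2012: gap = -2.8 × (6.94 - 3.92) = -8.456%, loss ≈ 4410 × 8.456/100 ≈ 373.
Year 2013: gap = -2.8 × (5.76 - 3.92) = -5.152%, loss ≈ 4410 × 5.152/100 ≈ 227.
Year 2014: gap = -2.8 × (7.48 - 3.92) = -9.968%, loss ≈ 4410 × 9.968/100 ≈ 440.
Year 2015: gap = -2.8 × (6.83 - 3.92) = -8.148%, loss ≈ 4410 × 8.148/100 ≈ 359.
Total lost output = 373 + 227 + 440 + 359 = 1399 billion.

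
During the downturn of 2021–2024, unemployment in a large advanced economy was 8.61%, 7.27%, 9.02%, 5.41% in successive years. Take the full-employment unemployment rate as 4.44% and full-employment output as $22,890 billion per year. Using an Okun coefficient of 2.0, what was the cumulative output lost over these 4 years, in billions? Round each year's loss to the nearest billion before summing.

$5,746 billion

Year 2021: gap = -2.0 × (8.61 - 4.44) = -8.34%, loss ≈ 22890 × 8.34/100 ≈ 1909.
Year 2022: gap = -2.0 × (7.27 - 4.44) = -5.66%, loss ≈ 22890 × 5.66/100 ≈ 1296.
Year 2023: gap = -2.0 × (9.02 - 4.44) = -9.16%, loss ≈ 22890 × 9.16/100 ≈ 2097.
Year 2024: gap = -2.0 × (5.41 - 4.44) = -1.94%, loss ≈ 22890 × 1.94/100 ≈ 444.
Total lost output = 1909 + 1296 + 2097 + 444 = 5746 billion.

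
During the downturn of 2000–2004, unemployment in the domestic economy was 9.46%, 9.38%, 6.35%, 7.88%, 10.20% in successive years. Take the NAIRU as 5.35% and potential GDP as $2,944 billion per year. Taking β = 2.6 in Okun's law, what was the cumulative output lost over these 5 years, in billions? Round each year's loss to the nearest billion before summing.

Year 2000: gap = -2.6 × (9.46 - 5.35) = -10.686%, loss ≈ 2944 × 10.686/100 ≈ 315.
Year 2001: gap = -2.6 × (9.38 - 5.35) = -10.478%, loss ≈ 2944 × 10.478/100 ≈ 308.
Year 2002: gap = -2.6 × (6.35 - 5.35) = -2.6%, loss ≈ 2944 × 2.6/100 ≈ 77.
Year 2003: gap = -2.6 × (7.88 - 5.35) = -6.578%, loss ≈ 2944 × 6.578/100 ≈ 194.
Year 2004: gap = -2.6 × (10.2 - 5.35) = -12.61%, loss ≈ 2944 × 12.61/100 ≈ 371.
Total lost output = 315 + 308 + 77 + 194 + 371 = 1265 billion.

$1,265 billion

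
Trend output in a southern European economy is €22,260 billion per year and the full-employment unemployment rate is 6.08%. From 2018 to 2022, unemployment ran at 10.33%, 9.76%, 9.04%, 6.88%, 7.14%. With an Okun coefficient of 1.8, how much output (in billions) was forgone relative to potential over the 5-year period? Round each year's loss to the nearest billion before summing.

€5,110 billion

Year 2018: gap = -1.8 × (10.33 - 6.08) = -7.65%, loss ≈ 22260 × 7.65/100 ≈ 1703.
Year 2019: gap = -1.8 × (9.76 - 6.08) = -6.624%, loss ≈ 22260 × 6.624/100 ≈ 1475.
Year 2020: gap = -1.8 × (9.04 - 6.08) = -5.328%, loss ≈ 22260 × 5.328/100 ≈ 1186.
Year 2021: gap = -1.8 × (6.88 - 6.08) = -1.44%, loss ≈ 22260 × 1.44/100 ≈ 321.
Year 2022: gap = -1.8 × (7.14 - 6.08) = -1.908%, loss ≈ 22260 × 1.908/100 ≈ 425.
Total lost output = 1703 + 1475 + 1186 + 321 + 425 = 5110 billion.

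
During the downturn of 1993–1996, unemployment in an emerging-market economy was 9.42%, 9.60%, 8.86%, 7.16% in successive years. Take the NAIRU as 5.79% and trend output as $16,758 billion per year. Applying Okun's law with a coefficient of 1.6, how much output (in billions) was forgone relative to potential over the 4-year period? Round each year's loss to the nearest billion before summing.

Year 1993: gap = -1.6 × (9.42 - 5.79) = -5.808%, loss ≈ 16758 × 5.808/100 ≈ 973.
Year 1994: gap = -1.6 × (9.6 - 5.79) = -6.096%, loss ≈ 16758 × 6.096/100 ≈ 1022.
Year 1995: gap = -1.6 × (8.86 - 5.79) = -4.912%, loss ≈ 16758 × 4.912/100 ≈ 823.
Year 1996: gap = -1.6 × (7.16 - 5.79) = -2.192%, loss ≈ 16758 × 2.192/100 ≈ 367.
Total lost output = 973 + 1022 + 823 + 367 = 3185 billion.

$3,185 billion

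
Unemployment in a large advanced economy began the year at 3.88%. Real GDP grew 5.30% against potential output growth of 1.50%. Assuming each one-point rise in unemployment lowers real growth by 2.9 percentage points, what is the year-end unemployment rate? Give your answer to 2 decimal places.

Growth-rate Okun's law: g_Y = g_Y* - β × Δu, so Δu = (g_Y* - g_Y)/β.
Δu = (1.5 - 5.3)/2.9 = -3.8/2.9 = -1.31 percentage points.
Year-end unemployment = 3.88 - 1.31 = 2.57%.

2.57%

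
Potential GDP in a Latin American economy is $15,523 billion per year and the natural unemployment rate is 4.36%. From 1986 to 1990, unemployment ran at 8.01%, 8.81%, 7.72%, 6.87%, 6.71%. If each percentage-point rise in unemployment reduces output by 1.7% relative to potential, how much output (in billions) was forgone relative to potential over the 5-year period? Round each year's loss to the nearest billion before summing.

Year 1986: gap = -1.7 × (8.01 - 4.36) = -6.205%, loss ≈ 15523 × 6.205/100 ≈ 963.
Year 1987: gap = -1.7 × (8.81 - 4.36) = -7.565%, loss ≈ 15523 × 7.565/100 ≈ 1174.
Year 1988: gap = -1.7 × (7.72 - 4.36) = -5.712%, loss ≈ 15523 × 5.712/100 ≈ 887.
Year 1989: gap = -1.7 × (6.87 - 4.36) = -4.267%, loss ≈ 15523 × 4.267/100 ≈ 662.
Year 1990: gap = -1.7 × (6.71 - 4.36) = -3.995%, loss ≈ 15523 × 3.995/100 ≈ 620.
Total lost output = 963 + 1174 + 887 + 662 + 620 = 4306 billion.

$4,306 billion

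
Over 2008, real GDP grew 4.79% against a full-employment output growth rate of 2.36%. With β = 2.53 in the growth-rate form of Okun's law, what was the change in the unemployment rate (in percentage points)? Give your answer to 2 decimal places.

Growth-rate Okun's law: g_Y = g_Y* - β × Δu, so Δu = (g_Y* - g_Y)/β.
Δu = (2.36 - 4.79)/2.53 = -2.43/2.53 = -0.96 percentage points.

-0.96 percentage points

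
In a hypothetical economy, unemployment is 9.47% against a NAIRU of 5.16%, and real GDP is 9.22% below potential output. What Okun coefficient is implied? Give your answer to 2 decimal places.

β ≈ 2.14

Okun's law: output gap = -β × (u - u*).
-9.22 = -β × (9.47 - 5.16) = -β × 4.31, so β = 9.22/4.31 = 2.14.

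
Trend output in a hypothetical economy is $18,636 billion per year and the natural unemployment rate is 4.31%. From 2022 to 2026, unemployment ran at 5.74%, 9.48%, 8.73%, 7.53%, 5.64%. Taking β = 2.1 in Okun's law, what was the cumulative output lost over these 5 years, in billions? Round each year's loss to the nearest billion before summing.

$6,094 billion

Year 2022: gap = -2.1 × (5.74 - 4.31) = -3.003%, loss ≈ 18636 × 3.003/100 ≈ 560.
Year 2023: gap = -2.1 × (9.48 - 4.31) = -10.857%, loss ≈ 18636 × 10.857/100 ≈ 2023.
Year 2024: gap = -2.1 × (8.73 - 4.31) = -9.282%, loss ≈ 18636 × 9.282/100 ≈ 1730.
Year 2025: gap = -2.1 × (7.53 - 4.31) = -6.762%, loss ≈ 18636 × 6.762/100 ≈ 1260.
Year 2026: gap = -2.1 × (5.64 - 4.31) = -2.793%, loss ≈ 18636 × 2.793/100 ≈ 521.
Total lost output = 560 + 2023 + 1730 + 1260 + 521 = 6094 billion.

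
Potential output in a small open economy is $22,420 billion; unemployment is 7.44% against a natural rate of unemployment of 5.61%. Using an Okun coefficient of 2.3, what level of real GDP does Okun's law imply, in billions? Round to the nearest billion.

Unemployment gap = 7.44 - 5.61 = 1.83 points, so the output gap is -2.3 × 1.83 = -4.209%.
Actual GDP = 22420 × (1 - 4.209/100) = 22420 × 0.95791 ≈ 21476 billion.

$21,476 billion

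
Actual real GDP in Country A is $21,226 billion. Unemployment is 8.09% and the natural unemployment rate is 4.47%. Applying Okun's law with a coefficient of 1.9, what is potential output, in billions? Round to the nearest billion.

$22,794 billion

Unemployment gap = 8.09 - 4.47 = 3.62 points, so output gap = -1.9 × 3.62 = -6.878%.
Since Y = Y* × (1 + gap/100), Y* = 21226/0.93122 ≈ 22794 billion.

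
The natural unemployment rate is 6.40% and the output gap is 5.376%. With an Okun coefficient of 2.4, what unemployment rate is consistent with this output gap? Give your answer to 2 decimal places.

4.16%

From Okun's law, u - u* = -(output gap)/β = -(5.376)/2.4 = -2.24 points.
So u = 6.4 - 2.24 = 4.16%.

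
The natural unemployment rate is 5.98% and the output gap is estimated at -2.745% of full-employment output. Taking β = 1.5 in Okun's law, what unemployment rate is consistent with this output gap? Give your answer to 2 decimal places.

From Okun's law, u - u* = -(output gap)/β = -(-2.745)/1.5 = 1.83 points.
So u = 5.98 + 1.83 = 7.81%.

7.81%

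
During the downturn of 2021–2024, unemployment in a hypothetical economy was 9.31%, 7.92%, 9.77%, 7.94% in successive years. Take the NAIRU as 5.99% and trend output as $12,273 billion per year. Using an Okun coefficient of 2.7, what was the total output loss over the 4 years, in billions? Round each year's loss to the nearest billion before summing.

Year 2021: gap = -2.7 × (9.31 - 5.99) = -8.964%, loss ≈ 12273 × 8.964/100 ≈ 1100.
Year 2022: gap = -2.7 × (7.92 - 5.99) = -5.211%, loss ≈ 12273 × 5.211/100 ≈ 640.
Year 2023: gap = -2.7 × (9.77 - 5.99) = -10.206%, loss ≈ 12273 × 10.206/100 ≈ 1253.
Year 2024: gap = -2.7 × (7.94 - 5.99) = -5.265%, loss ≈ 12273 × 5.265/100 ≈ 646.
Total lost output = 1100 + 640 + 1253 + 646 = 3639 billion.

$3,639 billion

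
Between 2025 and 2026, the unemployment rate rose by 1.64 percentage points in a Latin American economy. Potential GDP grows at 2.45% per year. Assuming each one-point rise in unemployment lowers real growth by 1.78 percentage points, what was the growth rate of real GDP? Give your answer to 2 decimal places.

Growth-rate Okun's law: g_Y = g_Y* - β × Δu.
g_Y = 2.45 - 1.78 × (1.64) = 2.45 - 2.9192 = -0.4692%, i.e. -0.47% to 2 d.p.

-0.47%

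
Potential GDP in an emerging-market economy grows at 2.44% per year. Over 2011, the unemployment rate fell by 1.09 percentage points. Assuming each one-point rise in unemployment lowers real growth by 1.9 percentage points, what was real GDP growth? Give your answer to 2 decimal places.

Growth-rate Okun's law: g_Y = g_Y* - β × Δu.
g_Y = 2.44 - 1.9 × (-1.09) = 2.44 + 2.071 = 4.511%, i.e. 4.51% to 2 d.p.

4.51%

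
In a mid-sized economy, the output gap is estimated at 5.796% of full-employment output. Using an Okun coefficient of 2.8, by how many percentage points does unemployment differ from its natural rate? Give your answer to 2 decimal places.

Okun's law: output gap = -β × (u - u*), so u - u* = -(output gap)/β.
u - u* = -(5.796)/2.8 = -2.07 percentage points.

-2.07 percentage points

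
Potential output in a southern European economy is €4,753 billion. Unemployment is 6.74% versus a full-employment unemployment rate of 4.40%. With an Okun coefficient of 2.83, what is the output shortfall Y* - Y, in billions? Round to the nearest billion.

€315 billion

Output gap = -2.83 × (6.74 - 4.4) = -2.83 × 2.34 = -6.6222%.
Actual GDP ≈ 4753 × 0.933778 ≈ 4438 billion, so the shortfall is 4753 - 4438 = 315 billion.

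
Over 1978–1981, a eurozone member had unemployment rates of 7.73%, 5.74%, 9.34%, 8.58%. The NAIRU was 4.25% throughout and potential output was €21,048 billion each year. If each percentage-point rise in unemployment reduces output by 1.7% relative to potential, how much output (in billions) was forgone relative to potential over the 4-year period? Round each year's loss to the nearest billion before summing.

Year 1978: gap = -1.7 × (7.73 - 4.25) = -5.916%, loss ≈ 21048 × 5.916/100 ≈ 1245.
Year 1979: gap = -1.7 × (5.74 - 4.25) = -2.533%, loss ≈ 21048 × 2.533/100 ≈ 533.
Year 1980: gap = -1.7 × (9.34 - 4.25) = -8.653%, loss ≈ 21048 × 8.653/100 ≈ 1821.
Year 1981: gap = -1.7 × (8.58 - 4.25) = -7.361%, loss ≈ 21048 × 7.361/100 ≈ 1549.
Total lost output = 1245 + 533 + 1821 + 1549 = 5148 billion.

€5,148 billion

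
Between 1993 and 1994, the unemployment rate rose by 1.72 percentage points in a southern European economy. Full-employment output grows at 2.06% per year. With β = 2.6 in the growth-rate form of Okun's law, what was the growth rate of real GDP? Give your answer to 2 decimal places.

Growth-rate Okun's law: g_Y = g_Y* - β × Δu.
g_Y = 2.06 - 2.6 × (1.72) = 2.06 - 4.472 = -2.412%, i.e. -2.41% to 2 d.p.

-2.41%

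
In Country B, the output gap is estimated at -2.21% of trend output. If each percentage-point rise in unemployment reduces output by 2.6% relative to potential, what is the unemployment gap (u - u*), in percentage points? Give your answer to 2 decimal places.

0.85 percentage points

Okun's law: output gap = -β × (u - u*), so u - u* = -(output gap)/β.
u - u* = -(-2.21)/2.6 = 0.85 percentage points.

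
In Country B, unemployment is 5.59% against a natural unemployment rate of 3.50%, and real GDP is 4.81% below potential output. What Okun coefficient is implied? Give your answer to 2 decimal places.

Okun's law: output gap = -β × (u - u*).
-4.81 = -β × (5.59 - 3.5) = -β × 2.09, so β = 4.81/2.09 = 2.30.

β ≈ 2.30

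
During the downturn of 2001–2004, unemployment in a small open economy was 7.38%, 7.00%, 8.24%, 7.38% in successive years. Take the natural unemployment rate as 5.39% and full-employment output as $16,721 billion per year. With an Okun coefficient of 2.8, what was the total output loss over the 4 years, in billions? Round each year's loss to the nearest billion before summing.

Year 2001: gap = -2.8 × (7.38 - 5.39) = -5.572%, loss ≈ 16721 × 5.572/100 ≈ 932.
Year 2002: gap = -2.8 × (7 - 5.39) = -4.508%, loss ≈ 16721 × 4.508/100 ≈ 754.
Year 2003: gap = -2.8 × (8.24 - 5.39) = -7.98%, loss ≈ 16721 × 7.98/100 ≈ 1334.
Year 2004: gap = -2.8 × (7.38 - 5.39) = -5.572%, loss ≈ 16721 × 5.572/100 ≈ 932.
Total lost output = 932 + 754 + 1334 + 932 = 3952 billion.

$3,952 billion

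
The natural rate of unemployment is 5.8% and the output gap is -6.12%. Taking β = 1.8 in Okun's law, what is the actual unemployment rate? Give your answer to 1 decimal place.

From Okun's law, u - u* = -(output gap)/β = -(-6.12)/1.8 = 3.4 points.
So u = 5.8 + 3.4 = 9.2%.

9.2%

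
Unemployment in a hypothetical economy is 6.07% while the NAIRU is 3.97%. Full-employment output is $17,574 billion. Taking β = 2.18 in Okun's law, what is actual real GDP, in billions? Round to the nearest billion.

$16,769 billion

Unemployment gap = 6.07 - 3.97 = 2.1 points, so the output gap is -2.18 × 2.1 = -4.578%.
Actual GDP = 17574 × (1 - 4.578/100) = 17574 × 0.95422 ≈ 16769 billion.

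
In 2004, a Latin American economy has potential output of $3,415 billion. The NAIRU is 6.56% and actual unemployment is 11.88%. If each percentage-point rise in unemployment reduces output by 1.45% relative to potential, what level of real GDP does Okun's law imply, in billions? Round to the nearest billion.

Unemployment gap = 11.88 - 6.56 = 5.32 points, so the output gap is -1.45 × 5.32 = -7.714%.
Actual GDP = 3415 × (1 - 7.714/100) = 3415 × 0.92286 ≈ 3152 billion.

$3,152 billion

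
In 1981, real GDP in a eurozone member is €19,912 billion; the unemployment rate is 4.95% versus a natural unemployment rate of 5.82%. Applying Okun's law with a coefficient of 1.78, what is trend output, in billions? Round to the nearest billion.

Unemployment gap = 4.95 - 5.82 = -0.87 points, so output gap = -1.78 × (-0.87) = 1.5486%.
Since Y = Y* × (1 + gap/100), Y* = 19912/1.015486 ≈ 19608 billion.

€19,608 billion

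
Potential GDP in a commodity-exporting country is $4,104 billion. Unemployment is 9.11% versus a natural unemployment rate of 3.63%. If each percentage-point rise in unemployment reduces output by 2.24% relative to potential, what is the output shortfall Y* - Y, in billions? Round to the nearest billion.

$504 billion

Output gap = -2.24 × (9.11 - 3.63) = -2.24 × 5.48 = -12.2752%.
Actual GDP ≈ 4104 × 0.877248 ≈ 3600 billion, so the shortfall is 4104 - 3600 = 504 billion.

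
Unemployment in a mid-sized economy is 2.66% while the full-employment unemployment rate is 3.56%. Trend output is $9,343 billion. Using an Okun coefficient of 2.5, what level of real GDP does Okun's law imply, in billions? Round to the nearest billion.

$9,553 billion

Unemployment gap = 2.66 - 3.56 = -0.9 points, so the output gap is -2.5 × (-0.9) = 2.25%.
Actual GDP = 9343 × (1 + 2.25/100) = 9343 × 1.0225 ≈ 9553 billion.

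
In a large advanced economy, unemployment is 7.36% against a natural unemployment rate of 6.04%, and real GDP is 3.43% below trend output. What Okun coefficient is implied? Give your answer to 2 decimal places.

β ≈ 2.60

Okun's law: output gap = -β × (u - u*).
-3.43 = -β × (7.36 - 6.04) = -β × 1.32, so β = 3.43/1.32 = 2.60.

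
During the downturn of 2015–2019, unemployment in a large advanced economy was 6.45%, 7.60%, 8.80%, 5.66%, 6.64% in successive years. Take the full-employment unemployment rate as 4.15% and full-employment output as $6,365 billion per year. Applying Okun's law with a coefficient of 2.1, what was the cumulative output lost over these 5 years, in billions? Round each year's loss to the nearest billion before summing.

Year 2015: gap = -2.1 × (6.45 - 4.15) = -4.83%, loss ≈ 6365 × 4.83/100 ≈ 307.
Year 2016: gap = -2.1 × (7.6 - 4.15) = -7.245%, loss ≈ 6365 × 7.245/100 ≈ 461.
Year 2017: gap = -2.1 × (8.8 - 4.15) = -9.765%, loss ≈ 6365 × 9.765/100 ≈ 622.
Year 2018: gap = -2.1 × (5.66 - 4.15) = -3.171%, loss ≈ 6365 × 3.171/100 ≈ 202.
Year 2019: gap = -2.1 × (6.64 - 4.15) = -5.229%, loss ≈ 6365 × 5.229/100 ≈ 333.
Total lost output = 307 + 461 + 622 + 202 + 333 = 1925 billion.

$1,925 billion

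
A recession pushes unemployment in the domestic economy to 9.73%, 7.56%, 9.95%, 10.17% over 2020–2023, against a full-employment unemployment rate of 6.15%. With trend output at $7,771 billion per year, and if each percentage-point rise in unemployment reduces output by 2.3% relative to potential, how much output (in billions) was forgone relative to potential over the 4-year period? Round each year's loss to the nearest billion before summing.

Year 2020: gap = -2.3 × (9.73 - 6.15) = -8.234%, loss ≈ 7771 × 8.234/100 ≈ 640.
Year 2021: gap = -2.3 × (7.56 - 6.15) = -3.243%, loss ≈ 7771 × 3.243/100 ≈ 252.
Year 2022: gap = -2.3 × (9.95 - 6.15) = -8.74%, loss ≈ 7771 × 8.74/100 ≈ 679.
Year 2023: gap = -2.3 × (10.17 - 6.15) = -9.246%, loss ≈ 7771 × 9.246/100 ≈ 719.
Total lost output = 640 + 252 + 679 + 719 = 2290 billion.

$2,290 billion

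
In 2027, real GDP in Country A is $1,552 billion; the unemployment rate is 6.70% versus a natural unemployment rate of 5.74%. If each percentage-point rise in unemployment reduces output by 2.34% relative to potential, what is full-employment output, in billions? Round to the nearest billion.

Unemployment gap = 6.7 - 5.74 = 0.96 points, so output gap = -2.34 × 0.96 = -2.2464%.
Since Y = Y* × (1 + gap/100), Y* = 1552/0.977536 ≈ 1588 billion.

$1,588 billion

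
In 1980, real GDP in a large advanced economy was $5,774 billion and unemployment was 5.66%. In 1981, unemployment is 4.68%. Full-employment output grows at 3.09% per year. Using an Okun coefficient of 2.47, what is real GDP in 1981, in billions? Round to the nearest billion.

$6,092 billion

Δu = 4.68 - 5.66 = -0.98 points.
Okun's law (growth form): g_Y = g_Y* - β × Δu = 3.09 - 2.47 × (-0.98) = 3.09 + 2.4206 = 5.5106%.
Real GDP in the next year = 5774 × (1 + 5.5106/100) = 5774 × 1.055106 ≈ 6092 billion.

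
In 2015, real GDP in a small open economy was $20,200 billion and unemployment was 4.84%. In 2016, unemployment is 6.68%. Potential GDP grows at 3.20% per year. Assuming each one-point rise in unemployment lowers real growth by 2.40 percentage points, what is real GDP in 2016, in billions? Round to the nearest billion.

$19,954 billion

Δu = 6.68 - 4.84 = 1.84 points.
Okun's law (growth form): g_Y = g_Y* - β × Δu = 3.20 - 2.40 × (1.84) = 3.2 - 4.416 = -1.216%.
Real GDP in the next year = 20200 × (1 - 1.216/100) = 20200 × 0.98784 ≈ 19954 billion.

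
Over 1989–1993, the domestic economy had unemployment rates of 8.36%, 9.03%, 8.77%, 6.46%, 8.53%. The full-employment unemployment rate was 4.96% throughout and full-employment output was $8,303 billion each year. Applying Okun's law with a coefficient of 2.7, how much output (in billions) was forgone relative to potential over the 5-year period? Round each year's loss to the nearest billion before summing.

$3,664 billion

Year 1989: gap = -2.7 × (8.36 - 4.96) = -9.18%, loss ≈ 8303 × 9.18/100 ≈ 762.
Year 1990: gap = -2.7 × (9.03 - 4.96) = -10.989%, loss ≈ 8303 × 10.989/100 ≈ 912.
Year 1991: gap = -2.7 × (8.77 - 4.96) = -10.287%, loss ≈ 8303 × 10.287/100 ≈ 854.
Year 1992: gap = -2.7 × (6.46 - 4.96) = -4.05%, loss ≈ 8303 × 4.05/100 ≈ 336.
Year 1993: gap = -2.7 × (8.53 - 4.96) = -9.639%, loss ≈ 8303 × 9.639/100 ≈ 800.
Total lost output = 762 + 912 + 854 + 336 + 800 = 3664 billion.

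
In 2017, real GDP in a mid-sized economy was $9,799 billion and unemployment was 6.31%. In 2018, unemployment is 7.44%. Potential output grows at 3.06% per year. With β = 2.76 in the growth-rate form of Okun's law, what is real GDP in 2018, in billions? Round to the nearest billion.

$9,793 billion

Δu = 7.44 - 6.31 = 1.13 points.
Okun's law (growth form): g_Y = g_Y* - β × Δu = 3.06 - 2.76 × (1.13) = 3.06 - 3.1188 = -0.0588%.
Real GDP in the next year = 9799 × (1 - 0.0588/100) = 9799 × 0.999412 ≈ 9793 billion.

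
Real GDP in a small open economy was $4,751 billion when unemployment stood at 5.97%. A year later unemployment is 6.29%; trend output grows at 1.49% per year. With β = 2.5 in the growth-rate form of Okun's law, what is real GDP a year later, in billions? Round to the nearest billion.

$4,784 billion

Δu = 6.29 - 5.97 = 0.32 points.
Okun's law (growth form): g_Y = g_Y* - β × Δu = 1.49 - 2.5 × (0.32) = 1.49 - 0.8 = 0.69%.
Real GDP in the next year = 4751 × (1 + 0.69/100) = 4751 × 1.0069 ≈ 4784 billion.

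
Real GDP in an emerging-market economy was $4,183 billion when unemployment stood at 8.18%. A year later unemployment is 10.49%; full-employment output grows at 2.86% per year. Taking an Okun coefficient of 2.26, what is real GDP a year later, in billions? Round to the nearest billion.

$4,084 billion

Δu = 10.49 - 8.18 = 2.31 points.
Okun's law (growth form): g_Y = g_Y* - β × Δu = 2.86 - 2.26 × (2.31) = 2.86 - 5.2206 = -2.3606%.
Real GDP in the next year = 4183 × (1 - 2.3606/100) = 4183 × 0.976394 ≈ 4084 billion.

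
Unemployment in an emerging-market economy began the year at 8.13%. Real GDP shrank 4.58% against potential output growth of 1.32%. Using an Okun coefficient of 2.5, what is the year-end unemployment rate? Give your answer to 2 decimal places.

Growth-rate Okun's law: g_Y = g_Y* - β × Δu, so Δu = (g_Y* - g_Y)/β.
Δu = (1.32 + 4.58)/2.5 = 5.9/2.5 = 2.36 percentage points.
Year-end unemployment = 8.13 + 2.36 = 10.49%.

10.49%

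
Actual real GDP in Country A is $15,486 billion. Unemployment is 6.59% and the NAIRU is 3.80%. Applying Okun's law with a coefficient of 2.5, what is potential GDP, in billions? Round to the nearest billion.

$16,647 billion

Unemployment gap = 6.59 - 3.8 = 2.79 points, so output gap = -2.5 × 2.79 = -6.975%.
Since Y = Y* × (1 + gap/100), Y* = 15486/0.93025 ≈ 16647 billion.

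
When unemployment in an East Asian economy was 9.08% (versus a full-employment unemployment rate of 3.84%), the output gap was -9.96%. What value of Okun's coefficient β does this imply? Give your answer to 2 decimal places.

Okun's law: output gap = -β × (u - u*).
-9.96 = -β × (9.08 - 3.84) = -β × 5.24, so β = 9.96/5.24 = 1.90.

β ≈ 1.90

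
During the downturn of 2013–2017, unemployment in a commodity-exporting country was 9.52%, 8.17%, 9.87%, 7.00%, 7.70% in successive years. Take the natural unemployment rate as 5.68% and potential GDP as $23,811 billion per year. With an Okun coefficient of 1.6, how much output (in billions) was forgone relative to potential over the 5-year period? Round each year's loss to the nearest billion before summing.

Year 2013: gap = -1.6 × (9.52 - 5.68) = -6.144%, loss ≈ 23811 × 6.144/100 ≈ 1463.
Year 2014: gap = -1.6 × (8.17 - 5.68) = -3.984%, loss ≈ 23811 × 3.984/100 ≈ 949.
Year 2015: gap = -1.6 × (9.87 - 5.68) = -6.704%, loss ≈ 23811 × 6.704/100 ≈ 1596.
Year 2016: gap = -1.6 × (7 - 5.68) = -2.112%, loss ≈ 23811 × 2.112/100 ≈ 503.
Year 2017: gap = -1.6 × (7.7 - 5.68) = -3.232%, loss ≈ 23811 × 3.232/100 ≈ 770.
Total lost output = 1463 + 949 + 1596 + 503 + 770 = 5281 billion.

$5,281 billion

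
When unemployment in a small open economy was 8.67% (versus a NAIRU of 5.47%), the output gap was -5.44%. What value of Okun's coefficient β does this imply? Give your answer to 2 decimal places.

β ≈ 1.70

Okun's law: output gap = -β × (u - u*).
-5.44 = -β × (8.67 - 5.47) = -β × 3.2, so β = 5.44/3.2 = 1.70.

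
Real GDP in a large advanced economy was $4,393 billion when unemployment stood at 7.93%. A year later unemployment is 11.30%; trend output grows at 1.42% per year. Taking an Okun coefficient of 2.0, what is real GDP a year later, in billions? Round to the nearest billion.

$4,159 billion

Δu = 11.3 - 7.93 = 3.37 points.
Okun's law (growth form): g_Y = g_Y* - β × Δu = 1.42 - 2.0 × (3.37) = 1.42 - 6.74 = -5.32%.
Real GDP in the next year = 4393 × (1 - 5.32/100) = 4393 × 0.9468 ≈ 4159 billion.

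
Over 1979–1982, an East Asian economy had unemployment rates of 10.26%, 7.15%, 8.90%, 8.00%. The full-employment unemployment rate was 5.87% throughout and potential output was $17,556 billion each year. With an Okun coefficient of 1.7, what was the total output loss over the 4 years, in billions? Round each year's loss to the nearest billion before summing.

$3,232 billion

Year 1979: gap = -1.7 × (10.26 - 5.87) = -7.463%, loss ≈ 17556 × 7.463/100 ≈ 1310.
Year 1980: gap = -1.7 × (7.15 - 5.87) = -2.176%, loss ≈ 17556 × 2.176/100 ≈ 382.
Year 1981: gap = -1.7 × (8.9 - 5.87) = -5.151%, loss ≈ 17556 × 5.151/100 ≈ 904.
Year 1982: gap = -1.7 × (8 - 5.87) = -3.621%, loss ≈ 17556 × 3.621/100 ≈ 636.
Total lost output = 1310 + 382 + 904 + 636 = 3232 billion.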